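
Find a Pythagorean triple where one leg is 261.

We need the other leg and hypotenuse such that 261² + x² = c².
Take x = 380, c = 461: 261² + 380² = 68121 + 144400 = 212521 = 461² ✓
Triple: (261, 380, 461)

(261, 380, 461)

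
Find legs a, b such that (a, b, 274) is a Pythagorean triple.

We need a² + b² = 274² = 75076.
Trying: 210² + 176² = 44100 + 30976 = 75076 ✓

(210, 176, 274)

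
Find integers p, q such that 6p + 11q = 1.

Step 1: Check solvability.
gcd(6, 11) = 1
Since 1 divides 1, solutions exist.

Step 2: Apply extended Euclidean algorithm to find gcd.
We find integers such that 6*x0 + 11*y0 = 1

Step 3: Scale the particular solution.
Multiply by 1/1 = 1:
p = 2, q = -1

Step 4: Verify.
6*(2) + 11*(-1) = 1 = 1 ✓

p = 2, q = -1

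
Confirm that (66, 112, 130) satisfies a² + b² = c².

Compute a² + b² = 66² + 112² = 4356 + 12544 = 16900
Compute c² = 130² = 16900
Since 16900 = 16900, confirmed.

Yes, it is a Pythagorean triple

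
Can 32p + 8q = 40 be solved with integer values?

Step 1: Compute gcd(32, 8).
gcd(32, 8) = 8

Step 2: Check divisibility.
Does 8 divide 40? 40 = 8 x 5, so yes.

By the theorem on linear Diophantine equations, 32p + 8q = 40 has integer solutions if and only if gcd(32, 8) divides 40. Since 8 | 40, solutions exist.

Yes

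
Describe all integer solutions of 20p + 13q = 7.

Step 1: Compute gcd(20, 13) = 1.
Since 1 divides 7, solutions exist.

Step 2: Find a particular solution using extended Euclidean algorithm.
We get p₀ = 14, q₀ = -21.
Check: 20*14 + 13*-21 = 7 = 7 ✓

Step 3: Write the general solution.
p = 14 + (13/1)t = 14 + 13t
q = -21 - (20/1)t = -21 - 20t
for any integer t.

p = 14 + 13t, q = -21 - 20t for integer t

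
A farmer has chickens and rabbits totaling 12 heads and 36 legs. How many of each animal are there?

Let c = chickens, r = rabbits.
Heads: c + r = 12
Legs: 2c + 4r = 36
From the first equation, c = 12 - r. Substitute:
2(12 - r) + 4r = 36
24 + 2r = 36
r = (36 - 24)/2 = 6
c = 12 - 6 = 6

Chickens: 6, Rabbits: 6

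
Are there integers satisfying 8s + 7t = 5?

Step 1: Compute gcd(8, 7).
gcd(8, 7) = 1

Step 2: Check divisibility.
Does 1 divide 5? 5 = 1 x 5, so yes.

By the theorem on linear Diophantine equations, 8s + 7t = 5 has integer solutions if and only if gcd(8, 7) divides 5. Since 1 | 5, solutions exist.

Yes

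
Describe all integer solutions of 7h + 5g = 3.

Step 1: Compute gcd(7, 5) = 1.
Since 1 divides 3, solutions exist.

Step 2: Find a particular solution using extended Euclidean algorithm.
We get h₀ = -6, g₀ = 9.
Check: 7*-6 + 5*9 = 3 = 3 ✓

Step 3: Write the general solution.
h = -6 + (5/1)t = -6 + 5t
g = 9 - (7/1)t = 9 - 7t
for any integer t.

h = -6 + 5t, g = 9 - 7t for integer t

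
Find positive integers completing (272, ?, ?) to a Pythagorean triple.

We need the other leg and hypotenuse such that 272² + x² = c².
Take x = 225, c = 353: 272² + 225² = 73984 + 50625 = 124609 = 353² ✓
Triple: (225, 272, 353)

(225, 272, 353)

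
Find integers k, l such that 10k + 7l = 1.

Step 1: Check solvability.
gcd(10, 7) = 1
Since 1 divides 1, solutions exist.

Step 2: Apply extended Euclidean algorithm to find gcd.
We find integers such that 10*x0 + 7*y0 = 1

Step 3: Scale the particular solution.
Multiply by 1/1 = 1:
k = -2, l = 3

Step 4: Verify.
10*(-2) + 7*(3) = 1 = 1 ✓

k = -2, l = 3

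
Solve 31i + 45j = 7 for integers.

Step 1: Check solvability.
gcd(31, 45) = 1
Since 1 divides 7, solutions exist.

Step 2: Apply extended Euclidean algorithm to find gcd.
We find integers such that 31*x0 + 45*y0 = 1

Step 3: Scale the particular solution.
Multiply by 7/1 = 7:
i = 112, j = -77

Step 4: Verify.
31*(112) + 45*(-77) = 7 = 7 ✓

i = 112, j = -77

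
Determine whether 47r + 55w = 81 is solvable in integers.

Step 1: Compute gcd(47, 55).
gcd(47, 55) = 1

Step 2: Check divisibility.
Does 1 divide 81? 81 = 1 x 81, so yes.

By the theorem on linear Diophantine equations, 47r + 55w = 81 has integer solutions if and only if gcd(47, 55) divides 81. Since 1 | 81, solutions exist.

Yes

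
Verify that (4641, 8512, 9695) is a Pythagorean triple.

Compute a² + b² = 4641² + 8512² = 21538881 + 72454144 = 93993025
Compute c² = 9695² = 93993025
Since 93993025 = 93993025, confirmed.

Yes, it is a Pythagorean triple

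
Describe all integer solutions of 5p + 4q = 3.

Step 1: Compute gcd(5, 4) = 1.
Since 1 divides 3, solutions exist.

Step 2: Find a particular solution using extended Euclidean algorithm.
We get p₀ = 3, q₀ = -3.
Check: 5*3 + 4*-3 = 3 = 3 ✓

Step 3: Write the general solution.
p = 3 + (4/1)t = 3 + 4t
q = -3 - (5/1)t = -3 - 5t
for any integer t.

p = 3 + 4t, q = -3 - 5t for integer t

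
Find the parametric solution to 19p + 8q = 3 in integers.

Step 1: Compute gcd(19, 8) = 1.
Since 1 divides 3, solutions exist.

Step 2: Find a particular solution using extended Euclidean algorithm.
We get p₀ = 9, q₀ = -21.
Check: 19*9 + 8*-21 = 3 = 3 ✓

Step 3: Write the general solution.
p = 9 + (8/1)t = 9 + 8t
q = -21 - (19/1)t = -21 - 19t
for any integer t.

p = 9 + 8t, q = -21 - 19t for integer t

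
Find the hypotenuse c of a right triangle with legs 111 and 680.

c² = a² + b² = 111² + 680² = 12321 + 462400 = 474721
c = 689

689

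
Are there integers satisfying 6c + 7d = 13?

Step 1: Compute gcd(6, 7).
gcd(6, 7) = 1

Step 2: Check divisibility.
Does 1 divide 13? 13 = 1 x 13, so yes.

By the theorem on linear Diophantine equations, 6c + 7d = 13 has integer solutions if and only if gcd(6, 7) divides 13. Since 1 | 13, solutions exist.

Yes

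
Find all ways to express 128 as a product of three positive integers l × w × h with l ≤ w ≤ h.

Iterate l from 1 to ⌊128^(1/3)⌋. For each l dividing 128, iterate w ≥ l with w dividing 128/l, and set h = 128/(l·w).
Triples found (8): (1×1×128), (1×2×64), (1×4×32), (1×8×16), (2×2×32), (2×4×16), (2×8×8), (4×4×8)

(1×1×128), (1×2×64), (1×4×32), (1×8×16), (2×2×32), (2×4×16), (2×8×8), (4×4×8)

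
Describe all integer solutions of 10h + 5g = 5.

Step 1: Compute gcd(10, 5) = 5.
Since 5 divides 5, solutions exist.

Step 2: Find a particular solution using extended Euclidean algorithm.
We get h₀ = 0, g₀ = 1.
Check: 10*0 + 5*1 = 5 = 5 ✓

Step 3: Write the general solution.
h = 0 + (5/5)t = 0 + 1t
g = 1 - (10/5)t = 1 - 2t
for any integer t.

h = 0 + 1t, g = 1 - 2t for integer t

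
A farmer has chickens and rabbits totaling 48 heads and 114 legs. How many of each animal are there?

Let c = chickens, r = rabbits.
Heads: c + r = 48
Legs: 2c + 4r = 114
From the first equation, c = 48 - r. Substitute:
2(48 - r) + 4r = 114
96 + 2r = 114
r = (114 - 96)/2 = 9
c = 48 - 9 = 39

Chickens: 39, Rabbits: 9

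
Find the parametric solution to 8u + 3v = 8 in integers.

Step 1: Compute gcd(8, 3) = 1.
Since 1 divides 8, solutions exist.

Step 2: Find a particular solution using extended Euclidean algorithm.
We get u₀ = -8, v₀ = 24.
Check: 8*-8 + 3*24 = 8 = 8 ✓

Step 3: Write the general solution.
u = -8 + (3/1)t = -8 + 3t
v = 24 - (8/1)t = 24 - 8t
for any integer t.

u = -8 + 3t, v = 24 - 8t for integer t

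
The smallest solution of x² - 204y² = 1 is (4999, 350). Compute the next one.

Solutions to x² - Dy² = 1 are generated by powers of (x₀ + y₀√D).
The next solution satisfies x₁ + y₁√204 = (x₀ + y₀√204)², giving:
x₁ = x₀² + 204y₀² = 4999² + 204·350² = 24990001 + 24990000 = 49980001
y₁ = 2x₀y₀ = 2·4999·350 = 3499300

Verify: 49980001² - 204·3499300² = 2498000499960001 - 2498000499960000 = 1 ✓

x = 49980001, y = 3499300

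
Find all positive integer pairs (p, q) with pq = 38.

The positive divisors of 38 are: 1, 2, 19, 38.
Each divisor d gives the pair (d, 38/d):
(1, 38), (2, 19), (19, 2), (38, 1)

(1, 38), (2, 19), (19, 2), (38, 1)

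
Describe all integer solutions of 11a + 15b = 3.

Step 1: Compute gcd(11, 15) = 1.
Since 1 divides 3, solutions exist.

Step 2: Find a particular solution using extended Euclidean algorithm.
We get a₀ = -12, b₀ = 9.
Check: 11*-12 + 15*9 = 3 = 3 ✓

Step 3: Write the general solution.
a = -12 + (15/1)t = -12 + 15t
b = 9 - (11/1)t = 9 - 11t
for any integer t.

a = -12 + 15t, b = 9 - 11t for integer t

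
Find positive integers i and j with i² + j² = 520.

We need to find integers i, j > 0 such that i² + j² = 520.
Trying i = 6: j² = 520 - 6² = 520 - 36 = 484
j = 22
Check: 6² + 22² = 36 + 484 = 520 ✓

520 = 6² + 22²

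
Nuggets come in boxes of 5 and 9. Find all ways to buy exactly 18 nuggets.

We need non-negative integers (x, y) with 5x + 9y = 18.
For each x in 0..3, check if 18 - 5x is a non-negative multiple of 9.
x = 0: 9y = 18, y = 2 ✓

(0 boxes of 5, 2 boxes of 9)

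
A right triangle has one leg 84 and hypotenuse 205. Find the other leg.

a² = c² - b² = 42025 - 7056 = 34969
a = 187

187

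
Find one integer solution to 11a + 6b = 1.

Step 1: Check solvability.
gcd(11, 6) = 1
Since 1 divides 1, solutions exist.

Step 2: Apply extended Euclidean algorithm to find gcd.
We find integers such that 11*x0 + 6*y0 = 1

Step 3: Scale the particular solution.
Multiply by 1/1 = 1:
a = -1, b = 2

Step 4: Verify.
11*(-1) + 6*(2) = 1 = 1 ✓

a = -1, b = 2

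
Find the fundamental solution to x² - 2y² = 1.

We seek the smallest positive integers (x, y) with x² - 2y² = 1, i.e., x² = 2y² + 1.
Try successive y values:
y = 1: x² = 2·1² + 1 = 3, not a perfect square
y = 2: x² = 2·2² + 1 = 9, x = 3 ✓

Verify: 3² - 2·2² = 9 - 8 = 1 ✓

x = 3, y = 2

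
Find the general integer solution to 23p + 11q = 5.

Step 1: Compute gcd(23, 11) = 1.
Since 1 divides 5, solutions exist.

Step 2: Find a particular solution using extended Euclidean algorithm.
We get p₀ = 5, q₀ = -10.
Check: 23*5 + 11*-10 = 5 = 5 ✓

Step 3: Write the general solution.
p = 5 + (11/1)t = 5 + 11t
q = -10 - (23/1)t = -10 - 23t
for any integer t.

p = 5 + 11t, q = -10 - 23t for integer t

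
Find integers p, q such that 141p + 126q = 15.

Step 1: Check solvability.
gcd(141, 126) = 3
Since 3 divides 15, solutions exist.

Step 2: Apply extended Euclidean algorithm to find gcd.
We find integers such that 141*x0 + 126*y0 = 3

Step 3: Scale the particular solution.
Multiply by 15/3 = 5:
p = 85, q = -95

Step 4: Verify.
141*(85) + 126*(-95) = 15 = 15 ✓

p = 85, q = -95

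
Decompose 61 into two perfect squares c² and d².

We need to find integers c, d > 0 such that c² + d² = 61.
Trying c = 5: d² = 61 - 5² = 61 - 25 = 36
d = 6
Check: 5² + 6² = 25 + 36 = 61 ✓

61 = 5² + 6²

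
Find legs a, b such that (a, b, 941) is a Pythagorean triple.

We need a² + b² = 941² = 885481.
Trying: 741² + 580² = 549081 + 336400 = 885481 ✓

(741, 580, 941)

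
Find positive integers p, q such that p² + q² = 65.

Search for p with 65 - p² a perfect square.
p = 1: 65 - 1² = 65 - 1 = 64 = 8² ✓
So p = 1, q = 8.

p = 1, q = 8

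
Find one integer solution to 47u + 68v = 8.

Step 1: Check solvability.
gcd(47, 68) = 1
Since 1 divides 8, solutions exist.

Step 2: Apply extended Euclidean algorithm to find gcd.
We find integers such that 47*x0 + 68*y0 = 1

Step 3: Scale the particular solution.
Multiply by 8/1 = 8:
u = -104, v = 72

Step 4: Verify.
47*(-104) + 68*(72) = 8 = 8 ✓

u = -104, v = 72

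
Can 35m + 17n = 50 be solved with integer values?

Step 1: Compute gcd(35, 17).
gcd(35, 17) = 1

Step 2: Check divisibility.
Does 1 divide 50? 50 = 1 x 50, so yes.

By the theorem on linear Diophantine equations, 35m + 17n = 50 has integer solutions if and only if gcd(35, 17) divides 50. Since 1 | 50, solutions exist.

Yes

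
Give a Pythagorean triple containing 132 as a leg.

We need the other leg and hypotenuse such that 132² + x² = c².
Take x = 85, c = 157: 132² + 85² = 17424 + 7225 = 24649 = 157² ✓
Triple: (85, 132, 157)

(85, 132, 157)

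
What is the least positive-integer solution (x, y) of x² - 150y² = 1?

We seek the smallest positive integers (x, y) with x² - 150y² = 1, i.e., x² = 150y² + 1.
Try successive y values:
y = 1: x² = 150·1² + 1 = 151, not a perfect square
y = 2: x² = 150·2² + 1 = 601, not a perfect square
y = 3: x² = 150·3² + 1 = 1351, not a perfect square
... continuing the search (or via continued fractions) ...
y = 4: x² = 150·4² + 1 = 2401, x = 49 ✓

Verify: 49² - 150·4² = 2401 - 2400 = 1 ✓

x = 49, y = 4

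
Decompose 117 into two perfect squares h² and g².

We need to find integers h, g > 0 such that h² + g² = 117.
Trying h = 6: g² = 117 - 6² = 117 - 36 = 81
g = 9
Check: 6² + 9² = 36 + 81 = 117 ✓

117 = 6² + 9²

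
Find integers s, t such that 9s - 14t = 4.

Step 1: Check solvability.
gcd(9, 14) = 1
Since 1 divides 4, solutions exist.

Step 2: Apply extended Euclidean algorithm to find gcd.
We find integers such that 9*x0 + 14*y0 = 1

Step 3: Scale the particular solution.
Multiply by 4/1 = 4:
s = -12, t = -8

Step 4: Verify.
9*(-12) - 14*(-8) = 4 = 4 ✓

s = -12, t = -8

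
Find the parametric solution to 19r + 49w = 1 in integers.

Step 1: Compute gcd(19, 49) = 1.
Since 1 divides 1, solutions exist.

Step 2: Find a particular solution using extended Euclidean algorithm.
We get r₀ = -18, w₀ = 7.
Check: 19*-18 + 49*7 = 1 = 1 ✓

Step 3: Write the general solution.
r = -18 + (49/1)t = -18 + 49t
w = 7 - (19/1)t = 7 - 19t
for any integer t.

r = -18 + 49t, w = 7 - 19t for integer t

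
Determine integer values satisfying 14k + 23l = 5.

Step 1: Check solvability.
gcd(14, 23) = 1
Since 1 divides 5, solutions exist.

Step 2: Apply extended Euclidean algorithm to find gcd.
We find integers such that 14*x0 + 23*y0 = 1

Step 3: Scale the particular solution.
Multiply by 5/1 = 5:
k = 25, l = -15

Step 4: Verify.
14*(25) + 23*(-15) = 5 = 5 ✓

k = 25, l = -15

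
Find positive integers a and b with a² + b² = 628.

We need to find integers a, b > 0 such that a² + b² = 628.
Trying a = 12: b² = 628 - 12² = 628 - 144 = 484
b = 22
Check: 12² + 22² = 144 + 484 = 628 ✓

628 = 12² + 22²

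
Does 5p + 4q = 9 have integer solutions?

Step 1: Compute gcd(5, 4).
gcd(5, 4) = 1

Step 2: Check divisibility.
Does 1 divide 9? 9 = 1 x 9, so yes.

By the theorem on linear Diophantine equations, 5p + 4q = 9 has integer solutions if and only if gcd(5, 4) divides 9. Since 1 | 9, solutions exist.

Yes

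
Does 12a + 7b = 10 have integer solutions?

Step 1: Compute gcd(12, 7).
gcd(12, 7) = 1

Step 2: Check divisibility.
Does 1 divide 10? 10 = 1 x 10, so yes.

By the theorem on linear Diophantine equations, 12a + 7b = 10 has integer solutions if and only if gcd(12, 7) divides 10. Since 1 | 10, solutions exist.

Yes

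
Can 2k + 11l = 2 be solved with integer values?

Step 1: Compute gcd(2, 11).
gcd(2, 11) = 1

Step 2: Check divisibility.
Does 1 divide 2? 2 = 1 x 2, so yes.

By the theorem on linear Diophantine equations, 2k + 11l = 2 has integer solutions if and only if gcd(2, 11) divides 2. Since 1 | 2, solutions exist.

Yes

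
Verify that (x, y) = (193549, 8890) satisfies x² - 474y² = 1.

Compute x² = 193549² = 37461215401
Compute 474y² = 474·8890² = 474·79032100 = 37461215400
x² - 474y² = 37461215401 - 37461215400 = 1
Since this equals 1, (193549, 8890) is a solution.

Yes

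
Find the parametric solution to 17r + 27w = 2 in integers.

Step 1: Compute gcd(17, 27) = 1.
Since 1 divides 2, solutions exist.

Step 2: Find a particular solution using extended Euclidean algorithm.
We get r₀ = 16, w₀ = -10.
Check: 17*16 + 27*-10 = 2 = 2 ✓

Step 3: Write the general solution.
r = 16 + (27/1)t = 16 + 27t
w = -10 - (17/1)t = -10 - 17t
for any integer t.

r = 16 + 27t, w = -10 - 17t for integer t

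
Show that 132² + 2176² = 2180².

Compute a² + b² = 132² + 2176² = 17424 + 4734976 = 4752400
Compute c² = 2180² = 4752400
Since 4752400 = 4752400, confirmed.

Yes, it is a Pythagorean triple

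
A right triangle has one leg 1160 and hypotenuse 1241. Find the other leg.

a² = c² - b² = 1540081 - 1345600 = 194481
a = 441

441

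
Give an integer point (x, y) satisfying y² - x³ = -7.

Try small integer x values and check whether x³ - 7 is a perfect square.
x = 2: x³ - 7 = 2³ - 7 = 8 - 7 = 1
Is 1 a perfect square? 1² = 1 ✓
So (x, y) = (2, 1) is a solution.

x = 2, y = 1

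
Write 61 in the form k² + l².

We need to find integers k, l > 0 such that k² + l² = 61.
Trying k = 5: l² = 61 - 5² = 61 - 25 = 36
l = 6
Check: 5² + 6² = 25 + 36 = 61 ✓

61 = 5² + 6²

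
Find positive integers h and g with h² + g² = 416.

We need to find integers h, g > 0 such that h² + g² = 416.
Trying h = 4: g² = 416 - 4² = 416 - 16 = 400
g = 20
Check: 4² + 20² = 16 + 400 = 416 ✓

416 = 4² + 20²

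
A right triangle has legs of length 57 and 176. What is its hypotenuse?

c² = a² + b² = 57² + 176² = 3249 + 30976 = 34225
c = 185

185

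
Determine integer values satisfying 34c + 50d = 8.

Step 1: Check solvability.
gcd(34, 50) = 2
Since 2 divides 8, solutions exist.

Step 2: Apply extended Euclidean algorithm to find gcd.
We find integers such that 34*x0 + 50*y0 = 2

Step 3: Scale the particular solution.
Multiply by 8/2 = 4:
c = 12, d = -8

Step 4: Verify.
34*(12) + 50*(-8) = 8 = 8 ✓

c = 12, d = -8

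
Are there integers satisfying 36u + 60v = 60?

Step 1: Compute gcd(36, 60).
gcd(36, 60) = 12

Step 2: Check divisibility.
Does 12 divide 60? 60 = 12 x 5, so yes.

By the theorem on linear Diophantine equations, 36u + 60v = 60 has integer solutions if and only if gcd(36, 60) divides 60. Since 12 | 60, solutions exist.

Yes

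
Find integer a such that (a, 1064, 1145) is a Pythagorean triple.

a² = c² - b² = 1145² - 1064² = 1311025 - 1132096 = 178929
a = sqrt(178929) = 423

423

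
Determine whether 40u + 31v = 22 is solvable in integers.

Step 1: Compute gcd(40, 31).
gcd(40, 31) = 1

Step 2: Check divisibility.
Does 1 divide 22? 22 = 1 x 22, so yes.

By the theorem on linear Diophantine equations, 40u + 31v = 22 has integer solutions if and only if gcd(40, 31) divides 22. Since 1 | 22, solutions exist.

Yes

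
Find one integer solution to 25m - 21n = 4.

Step 1: Check solvability.
gcd(25, 21) = 1
Since 1 divides 4, solutions exist.

Step 2: Apply extended Euclidean algorithm to find gcd.
We find integers such that 25*x0 + 21*y0 = 1

Step 3: Scale the particular solution.
Multiply by 4/1 = 4:
m = -20, n = -24

Step 4: Verify.
25*(-20) - 21*(-24) = 4 = 4 ✓

m = -20, n = -24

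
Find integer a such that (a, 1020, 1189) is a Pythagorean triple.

a² = c² - b² = 1189² - 1020² = 1413721 - 1040400 = 373321
a = sqrt(373321) = 611

611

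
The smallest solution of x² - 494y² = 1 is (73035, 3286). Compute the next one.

Solutions to x² - Dy² = 1 are generated by powers of (x₀ + y₀√D).
The next solution satisfies x₁ + y₁√494 = (x₀ + y₀√494)², giving:
x₁ = x₀² + 494y₀² = 73035² + 494·3286² = 5334111225 + 5334111224 = 10668222449
y₁ = 2x₀y₀ = 2·73035·3286 = 479986020

Verify: 10668222449² - 494·479986020² = 113810970221347557601 - 113810970221347557600 = 1 ✓

x = 10668222449, y = 479986020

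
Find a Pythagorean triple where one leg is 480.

We need the other leg and hypotenuse such that 480² + x² = c².
Take x = 836, c = 964: 480² + 836² = 230400 + 698896 = 929296 = 964² ✓
Triple: (836, 480, 964)

(836, 480, 964)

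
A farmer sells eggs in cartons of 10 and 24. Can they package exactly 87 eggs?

We need non-negative a, b with 10a + 24b = 87.
gcd(10, 24) = 2, and 2 does not divide 87.
No integer solutions exist.

No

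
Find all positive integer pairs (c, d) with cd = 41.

The positive divisors of 41 are: 1, 41.
Each divisor d gives the pair (d, 41/d):
(1, 41), (41, 1)

(1, 41), (41, 1)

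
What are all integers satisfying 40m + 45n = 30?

Step 1: Compute gcd(40, 45) = 5.
Since 5 divides 30, solutions exist.

Step 2: Find a particular solution using extended Euclidean algorithm.
We get m₀ = -6, n₀ = 6.
Check: 40*-6 + 45*6 = 30 = 30 ✓

Step 3: Write the general solution.
m = -6 + (45/5)t = -6 + 9t
n = 6 - (40/5)t = 6 - 8t
for any integer t.

m = -6 + 9t, n = 6 - 8t for integer t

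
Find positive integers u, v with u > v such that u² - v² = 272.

Factor: u² - v² = (u+v)(u-v) = 272.
We need two factors of 272 with the same parity.
Use u+v = 136 and u-v = 2 (product 136·2 = 272).
Adding: 2u = 138, so u = 69.
Subtracting: 2v = 134, so v = 67.
Check: 69² - 67² = 4761 - 4489 = 272 ✓

u = 69, v = 67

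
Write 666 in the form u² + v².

We need to find integers u, v > 0 such that u² + v² = 666.
Trying u = 15: v² = 666 - 15² = 666 - 225 = 441
v = 21
Check: 15² + 21² = 225 + 441 = 666 ✓

666 = 15² + 21²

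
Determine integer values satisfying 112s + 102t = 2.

Step 1: Check solvability.
gcd(112, 102) = 2
Since 2 divides 2, solutions exist.

Step 2: Apply extended Euclidean algorithm to find gcd.
We find integers such that 112*x0 + 102*y0 = 2

Step 3: Scale the particular solution.
Multiply by 2/2 = 1:
s = -10, t = 11

Step 4: Verify.
112*(-10) + 102*(11) = 2 = 2 ✓

s = -10, t = 11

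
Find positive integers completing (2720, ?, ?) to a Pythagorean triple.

We need the other leg and hypotenuse such that 2720² + x² = c².
Take x = 1512, c = 3112: 2720² + 1512² = 7398400 + 2286144 = 9684544 = 3112² ✓
Triple: (1512, 2720, 3112)

(1512, 2720, 3112)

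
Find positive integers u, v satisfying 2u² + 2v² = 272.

Try small values of u and check whether (272 - 2u²)/2 is a perfect square.
u = 6: 2·6² = 72, so 2v² = 272 - 72 = 200, giving v² = 100, v = 10.
Check: 2·6² + 2·10² = 72 + 200 = 272 ✓

u = 6, v = 10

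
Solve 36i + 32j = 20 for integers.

Step 1: Check solvability.
gcd(36, 32) = 4
Since 4 divides 20, solutions exist.

Step 2: Apply extended Euclidean algorithm to find gcd.
We find integers such that 36*x0 + 32*y0 = 4

Step 3: Scale the particular solution.
Multiply by 20/4 = 5:
i = 5, j = -5

Step 4: Verify.
36*(5) + 32*(-5) = 20 = 20 ✓

i = 5, j = -5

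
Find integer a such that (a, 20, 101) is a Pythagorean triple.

a² = c² - b² = 101² - 20² = 10201 - 400 = 9801
a = sqrt(9801) = 99

99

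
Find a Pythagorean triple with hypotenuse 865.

We need a² + b² = 865² = 748225.
Trying: 287² + 816² = 82369 + 665856 = 748225 ✓

(287, 816, 865)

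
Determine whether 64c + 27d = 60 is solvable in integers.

Step 1: Compute gcd(64, 27).
gcd(64, 27) = 1

Step 2: Check divisibility.
Does 1 divide 60? 60 = 1 x 60, so yes.

By the theorem on linear Diophantine equations, 64c + 27d = 60 has integer solutions if and only if gcd(64, 27) divides 60. Since 1 | 60, solutions exist.

Yes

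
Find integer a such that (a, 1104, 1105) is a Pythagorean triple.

a² = c² - b² = 1105² - 1104² = 1221025 - 1218816 = 2209
a = sqrt(2209) = 47

47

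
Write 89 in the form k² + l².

We need to find integers k, l > 0 such that k² + l² = 89.
Trying k = 5: l² = 89 - 5² = 89 - 25 = 64
l = 8
Check: 5² + 8² = 25 + 64 = 89 ✓

89 = 5² + 8²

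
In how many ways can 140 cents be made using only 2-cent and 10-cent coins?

We need non-negative integers (x, y) with 2x + 10y = 140.
For each x from 0 to 70, check if (140 - 2x) is a non-negative multiple of 10.
Solutions (x, y): (0,14), (5,13), (10,12), (15,11), ...
Count: 15

15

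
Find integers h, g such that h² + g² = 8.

We need to find integers h, g > 0 such that h² + g² = 8.
Trying h = 2: g² = 8 - 2² = 8 - 4 = 4
g = 2
Check: 2² + 2² = 4 + 4 = 8 ✓

8 = 2² + 2²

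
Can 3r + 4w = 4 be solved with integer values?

Step 1: Compute gcd(3, 4).
gcd(3, 4) = 1

Step 2: Check divisibility.
Does 1 divide 4? 4 = 1 x 4, so yes.

By the theorem on linear Diophantine equations, 3r + 4w = 4 has integer solutions if and only if gcd(3, 4) divides 4. Since 1 | 4, solutions exist.

Yes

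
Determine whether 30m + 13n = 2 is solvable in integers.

Step 1: Compute gcd(30, 13).
gcd(30, 13) = 1

Step 2: Check divisibility.
Does 1 divide 2? 2 = 1 x 2, so yes.

By the theorem on linear Diophantine equations, 30m + 13n = 2 has integer solutions if and only if gcd(30, 13) divides 2. Since 1 | 2, solutions exist.

Yes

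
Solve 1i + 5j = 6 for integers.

Step 1: Check solvability.
gcd(1, 5) = 1
Since 1 divides 6, solutions exist.

Step 2: Apply extended Euclidean algorithm to find gcd.
We find integers such that 1*x0 + 5*y0 = 1

Step 3: Scale the particular solution.
Multiply by 6/1 = 6:
i = 6, j = 0

Step 4: Verify.
1*(6) + 5*(0) = 6 = 6 ✓

i = 6, j = 0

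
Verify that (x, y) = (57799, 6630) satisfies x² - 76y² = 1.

Compute x² = 57799² = 3340724401
Compute 76y² = 76·6630² = 76·43956900 = 3340724400
x² - 76y² = 3340724401 - 3340724400 = 1
Since this equals 1, (57799, 6630) is a solution.

Yes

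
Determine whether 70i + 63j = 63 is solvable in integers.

Step 1: Compute gcd(70, 63).
gcd(70, 63) = 7

Step 2: Check divisibility.
Does 7 divide 63? 63 = 7 x 9, so yes.

By the theorem on linear Diophantine equations, 70i + 63j = 63 has integer solutions if and only if gcd(70, 63) divides 63. Since 7 | 63, solutions exist.

Yes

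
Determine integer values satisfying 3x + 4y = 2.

Step 1: Check solvability.
gcd(3, 4) = 1
Since 1 divides 2, solutions exist.

Step 2: Apply extended Euclidean algorithm to find gcd.
We find integers such that 3*x0 + 4*y0 = 1

Step 3: Scale the particular solution.
Multiply by 2/1 = 2:
x = -2, y = 2

Step 4: Verify.
3*(-2) + 4*(2) = 2 = 2 ✓

x = -2, y = 2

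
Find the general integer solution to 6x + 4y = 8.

Step 1: Compute gcd(6, 4) = 2.
Since 2 divides 8, solutions exist.

Step 2: Find a particular solution using extended Euclidean algorithm.
We get x₀ = 4, y₀ = -4.
Check: 6*4 + 4*-4 = 8 = 8 ✓

Step 3: Write the general solution.
x = 4 + (4/2)t = 4 + 2t
y = -4 - (6/2)t = -4 - 3t
for any integer t.

x = 4 + 2t, y = -4 - 3t for integer t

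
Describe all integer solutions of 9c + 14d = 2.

Step 1: Compute gcd(9, 14) = 1.
Since 1 divides 2, solutions exist.

Step 2: Find a particular solution using extended Euclidean algorithm.
We get c₀ = -6, d₀ = 4.
Check: 9*-6 + 14*4 = 2 = 2 ✓

Step 3: Write the general solution.
c = -6 + (14/1)t = -6 + 14t
d = 4 - (9/1)t = 4 - 9t
for any integer t.

c = -6 + 14t, d = 4 - 9t for integer t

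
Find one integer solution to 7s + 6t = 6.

Step 1: Check solvability.
gcd(7, 6) = 1
Since 1 divides 6, solutions exist.

Step 2: Apply extended Euclidean algorithm to find gcd.
We find integers such that 7*x0 + 6*y0 = 1

Step 3: Scale the particular solution.
Multiply by 6/1 = 6:
s = 6, t = -6

Step 4: Verify.
7*(6) + 6*(-6) = 6 = 6 ✓

s = 6, t = -6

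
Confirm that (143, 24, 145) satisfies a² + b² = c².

Compute a² + b² = 143² + 24² = 20449 + 576 = 21025
Compute c² = 145² = 21025
Since 21025 = 21025, confirmed.

Yes, it is a Pythagorean triple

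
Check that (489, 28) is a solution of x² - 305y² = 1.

Compute x² = 489² = 239121
Compute 305y² = 305·28² = 305·784 = 239120
x² - 305y² = 239121 - 239120 = 1
Since this equals 1, (489, 28) is a solution.

Yes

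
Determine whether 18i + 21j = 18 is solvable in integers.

Step 1: Compute gcd(18, 21).
gcd(18, 21) = 3

Step 2: Check divisibility.
Does 3 divide 18? 18 = 3 x 6, so yes.

By the theorem on linear Diophantine equations, 18i + 21j = 18 has integer solutions if and only if gcd(18, 21) divides 18. Since 3 | 18, solutions exist.

Yes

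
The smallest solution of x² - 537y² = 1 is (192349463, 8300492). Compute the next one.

Solutions to x² - Dy² = 1 are generated by powers of (x₀ + y₀√D).
The next solution satisfies x₁ + y₁√537 = (x₀ + y₀√537)², giving:
x₁ = x₀² + 537y₀² = 192349463² + 537·8300492² = 36998315916388369 + 36998315916388368 = 73996631832776737
y₁ = 2x₀y₀ = 2·192349463·8300492 = 3193190357671592

Verify: 73996631832776737² - 537·3193190357671592² = 5475501522595507519863187688367169 - 5475501522595507519863187688367168 = 1 ✓

x = 73996631832776737, y = 3193190357671592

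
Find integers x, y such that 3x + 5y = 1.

Step 1: Check solvability.
gcd(3, 5) = 1
Since 1 divides 1, solutions exist.

Step 2: Apply extended Euclidean algorithm to find gcd.
We find integers such that 3*x0 + 5*y0 = 1

Step 3: Scale the particular solution.
Multiply by 1/1 = 1:
x = 2, y = -1

Step 4: Verify.
3*(2) + 5*(-1) = 1 = 1 ✓

x = 2, y = -1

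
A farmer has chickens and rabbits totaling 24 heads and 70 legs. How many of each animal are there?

Let c = chickens, r = rabbits.
Heads: c + r = 24
Legs: 2c + 4r = 70
From the first equation, c = 24 - r. Substitute:
2(24 - r) + 4r = 70
48 + 2r = 70
r = (70 - 48)/2 = 11
c = 24 - 11 = 13

Chickens: 13, Rabbits: 11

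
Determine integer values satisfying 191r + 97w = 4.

Step 1: Check solvability.
gcd(191, 97) = 1
Since 1 divides 4, solutions exist.

Step 2: Apply extended Euclidean algorithm to find gcd.
We find integers such that 191*x0 + 97*y0 = 1

Step 3: Scale the particular solution.
Multiply by 4/1 = 4:
r = 128, w = -252

Step 4: Verify.
191*(128) + 97*(-252) = 4 = 4 ✓

r = 128, w = -252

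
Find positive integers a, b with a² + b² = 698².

We need a² + b² = 698² = 487204.
Trying: 598² + 360² = 357604 + 129600 = 487204 ✓

(598, 360, 698)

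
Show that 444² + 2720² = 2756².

Compute a² + b²:
444² + 2720² = 197136 + 7398400 = 7595536
Compute c²:
2756² = 7595536
Since 7595536 = 7595536, it is a Pythagorean triple.

Yes, it is a Pythagorean triple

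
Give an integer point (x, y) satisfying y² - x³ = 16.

Try small integer x values and check whether x³ + 16 is a perfect square.
x = 0: x³ + 16 = 0³ + 16 = 0 + 16 = 16
Is 16 a perfect square? 4² = 16 ✓
So (x, y) = (0, 4) is a solution.

x = 0, y = 4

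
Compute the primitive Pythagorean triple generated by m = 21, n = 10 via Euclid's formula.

a = m² - n² = 21² - 10² = 441 - 100 = 341
b = 2mn = 2·21·10 = 420
c = m² + n² = 441 + 100 = 541
Verify: 341² + 420² = 116281 + 176400 = 292681 = 541² ✓

(341, 420, 541)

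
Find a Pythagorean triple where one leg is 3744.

We need the other leg and hypotenuse such that 3744² + x² = c².
Take x = 1240, c = 3944: 3744² + 1240² = 14017536 + 1537600 = 15555136 = 3944² ✓
Triple: (1240, 3744, 3944)

(1240, 3744, 3944)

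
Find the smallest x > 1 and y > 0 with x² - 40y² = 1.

We seek the smallest positive integers (x, y) with x² - 40y² = 1, i.e., x² = 40y² + 1.
Try successive y values:
y = 1: x² = 40·1² + 1 = 41, not a perfect square
y = 2: x² = 40·2² + 1 = 161, not a perfect square
y = 3: x² = 40·3² + 1 = 361, x = 19 ✓

Verify: 19² - 40·3² = 361 - 360 = 1 ✓

x = 19, y = 3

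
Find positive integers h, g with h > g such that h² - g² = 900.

Factor: h² - g² = (h+g)(h-g) = 900.
We need two factors of 900 with the same parity.
Use h+g = 450 and h-g = 2 (product 450·2 = 900).
Adding: 2h = 452, so h = 226.
Subtracting: 2g = 448, so g = 224.
Check: 226² - 224² = 51076 - 50176 = 900 ✓

h = 226, g = 224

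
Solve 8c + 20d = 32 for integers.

Step 1: Check solvability.
gcd(8, 20) = 4
Since 4 divides 32, solutions exist.

Step 2: Apply extended Euclidean algorithm to find gcd.
We find integers such that 8*x0 + 20*y0 = 4

Step 3: Scale the particular solution.
Multiply by 32/4 = 8:
c = -16, d = 8

Step 4: Verify.
8*(-16) + 20*(8) = 32 = 32 ✓

c = -16, d = 8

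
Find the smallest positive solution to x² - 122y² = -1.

We need x² = 122y² - 1. Try successive y:
y = 1: x² = 122·1² - 1 = 121 = 11² ✓
Check: 11² - 122·1² = 121 - 122 = -1 ✓

x = 11, y = 1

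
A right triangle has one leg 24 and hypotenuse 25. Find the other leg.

a² = c² - b² = 625 - 576 = 49
a = 7

7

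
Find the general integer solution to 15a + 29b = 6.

Step 1: Compute gcd(15, 29) = 1.
Since 1 divides 6, solutions exist.

Step 2: Find a particular solution using extended Euclidean algorithm.
We get a₀ = 12, b₀ = -6.
Check: 15*12 + 29*-6 = 6 = 6 ✓

Step 3: Write the general solution.
a = 12 + (29/1)t = 12 + 29t
b = -6 - (15/1)t = -6 - 15t
for any integer t.

a = 12 + 29t, b = -6 - 15t for integer t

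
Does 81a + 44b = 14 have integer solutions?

Step 1: Compute gcd(81, 44).
gcd(81, 44) = 1

Step 2: Check divisibility.
Does 1 divide 14? 14 = 1 x 14, so yes.

By the theorem on linear Diophantine equations, 81a + 44b = 14 has integer solutions if and only if gcd(81, 44) divides 14. Since 1 | 14, solutions exist.

Yes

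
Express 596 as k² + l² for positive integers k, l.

We need to find integers k, l > 0 such that k² + l² = 596.
Trying k = 14: l² = 596 - 14² = 596 - 196 = 400
l = 20
Check: 14² + 20² = 196 + 400 = 596 ✓

596 = 14² + 20²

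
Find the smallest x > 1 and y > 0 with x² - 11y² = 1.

We seek the smallest positive integers (x, y) with x² - 11y² = 1, i.e., x² = 11y² + 1.
Try successive y values:
y = 1: x² = 11·1² + 1 = 12, not a perfect square
y = 2: x² = 11·2² + 1 = 45, not a perfect square
y = 3: x² = 11·3² + 1 = 100, x = 10 ✓

Verify: 10² - 11·3² = 100 - 99 = 1 ✓

x = 10, y = 3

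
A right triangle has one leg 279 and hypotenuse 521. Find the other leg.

b² = c² - a² = 271441 - 77841 = 193600
b = 440

440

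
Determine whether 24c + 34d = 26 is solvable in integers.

Step 1: Compute gcd(24, 34).
gcd(24, 34) = 2

Step 2: Check divisibility.
Does 2 divide 26? 26 = 2 x 13, so yes.

By the theorem on linear Diophantine equations, 24c + 34d = 26 has integer solutions if and only if gcd(24, 34) divides 26. Since 2 | 26, solutions exist.

Yes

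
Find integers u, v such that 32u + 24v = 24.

Step 1: Check solvability.
gcd(32, 24) = 8
Since 8 divides 24, solutions exist.

Step 2: Apply extended Euclidean algorithm to find gcd.
We find integers such that 32*x0 + 24*y0 = 8

Step 3: Scale the particular solution.
Multiply by 24/8 = 3:
u = 3, v = -3

Step 4: Verify.
32*(3) + 24*(-3) = 24 = 24 ✓

u = 3, v = -3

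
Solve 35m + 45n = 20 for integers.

Step 1: Check solvability.
gcd(35, 45) = 5
Since 5 divides 20, solutions exist.

Step 2: Apply extended Euclidean algorithm to find gcd.
We find integers such that 35*x0 + 45*y0 = 5

Step 3: Scale the particular solution.
Multiply by 20/5 = 4:
m = 16, n = -12

Step 4: Verify.
35*(16) + 45*(-12) = 20 = 20 ✓

m = 16, n = -12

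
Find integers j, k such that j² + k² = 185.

We need to find integers j, k > 0 such that j² + k² = 185.
Trying j = 4: k² = 185 - 4² = 185 - 16 = 169
k = 13
Check: 4² + 13² = 16 + 169 = 185 ✓

185 = 4² + 13²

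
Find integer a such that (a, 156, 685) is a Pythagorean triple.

a² = c² - b² = 685² - 156² = 469225 - 24336 = 444889
a = sqrt(444889) = 667

667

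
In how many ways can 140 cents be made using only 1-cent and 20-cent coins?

We need non-negative integers (x, y) with 1x + 20y = 140.
For each x from 0 to 140, check if (140 - 1x) is a non-negative multiple of 20.
Solutions (x, y): (0,7), (20,6), (40,5), (60,4), ...
Count: 8

8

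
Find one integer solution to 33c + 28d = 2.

Step 1: Check solvability.
gcd(33, 28) = 1
Since 1 divides 2, solutions exist.

Step 2: Apply extended Euclidean algorithm to find gcd.
We find integers such that 33*x0 + 28*y0 = 1

Step 3: Scale the particular solution.
Multiply by 2/1 = 2:
c = -22, d = 26

Step 4: Verify.
33*(-22) + 28*(26) = 2 = 2 ✓

c = -22, d = 26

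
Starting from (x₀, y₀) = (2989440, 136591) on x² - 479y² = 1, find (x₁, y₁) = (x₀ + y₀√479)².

Solutions to x² - Dy² = 1 are generated by powers of (x₀ + y₀√D).
The next solution satisfies x₁ + y₁√479 = (x₀ + y₀√479)², giving:
x₁ = x₀² + 479y₀² = 2989440² + 479·136591² = 8936751513600 + 8936751513599 = 17873503027199
y₁ = 2x₀y₀ = 2·2989440·136591 = 816661198080

Verify: 17873503027199² - 479·816661198080² = 319462110463291816933785601 - 319462110463291816933785600 = 1 ✓

x = 17873503027199, y = 816661198080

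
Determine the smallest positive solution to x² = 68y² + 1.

We seek the smallest positive integers (x, y) with x² - 68y² = 1, i.e., x² = 68y² + 1.
Try successive y values:
y = 1: x² = 68·1² + 1 = 69, not a perfect square
y = 2: x² = 68·2² + 1 = 273, not a perfect square
y = 3: x² = 68·3² + 1 = 613, not a perfect square
... continuing the search (or via continued fractions) ...
y = 4: x² = 68·4² + 1 = 1089, x = 33 ✓

Verify: 33² - 68·4² = 1089 - 1088 = 1 ✓

x = 33, y = 4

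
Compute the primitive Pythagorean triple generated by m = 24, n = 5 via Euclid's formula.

a = m² - n² = 24² - 5² = 576 - 25 = 551
b = 2mn = 2·24·5 = 240
c = m² + n² = 576 + 25 = 601
Verify: 551² + 240² = 303601 + 57600 = 361201 = 601² ✓

(551, 240, 601)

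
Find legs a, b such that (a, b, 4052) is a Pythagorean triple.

We need a² + b² = 4052² = 16418704.
Trying: 180² + 4048² = 32400 + 16386304 = 16418704 ✓

(180, 4048, 4052)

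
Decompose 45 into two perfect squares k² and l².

We need to find integers k, l > 0 such that k² + l² = 45.
Trying k = 3: l² = 45 - 3² = 45 - 9 = 36
l = 6
Check: 3² + 6² = 9 + 36 = 45 ✓

45 = 3² + 6²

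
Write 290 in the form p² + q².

We need to find integers p, q > 0 such that p² + q² = 290.
Trying p = 1: q² = 290 - 1² = 290 - 1 = 289
q = 17
Check: 1² + 17² = 1 + 289 = 290 ✓

290 = 1² + 17²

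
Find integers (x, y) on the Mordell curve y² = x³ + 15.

Try small integer x values and check whether x³ + 15 is a perfect square.
x = 1: x³ + 15 = 1³ + 15 = 1 + 15 = 16
Is 16 a perfect square? 4² = 16 ✓
So (x, y) = (1, -4) is a solution.

x = 1, y = -4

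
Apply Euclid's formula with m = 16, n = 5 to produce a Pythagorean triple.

a = m² - n² = 16² - 5² = 256 - 25 = 231
b = 2mn = 2·16·5 = 160
c = m² + n² = 256 + 25 = 281
Verify: 231² + 160² = 53361 + 25600 = 78961 = 281² ✓

(231, 160, 281)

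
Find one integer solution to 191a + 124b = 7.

Step 1: Check solvability.
gcd(191, 124) = 1
Since 1 divides 7, solutions exist.

Step 2: Apply extended Euclidean algorithm to find gcd.
We find integers such that 191*x0 + 124*y0 = 1

Step 3: Scale the particular solution.
Multiply by 7/1 = 7:
a = -259, b = 399

Step 4: Verify.
191*(-259) + 124*(399) = 7 = 7 ✓

a = -259, b = 399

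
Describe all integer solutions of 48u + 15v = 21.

Step 1: Compute gcd(48, 15) = 3.
Since 3 divides 21, solutions exist.

Step 2: Find a particular solution using extended Euclidean algorithm.
We get u₀ = 7, v₀ = -21.
Check: 48*7 + 15*-21 = 21 = 21 ✓

Step 3: Write the general solution.
u = 7 + (15/3)t = 7 + 5t
v = -21 - (48/3)t = -21 - 16t
for any integer t.

u = 7 + 5t, v = -21 - 16t for integer t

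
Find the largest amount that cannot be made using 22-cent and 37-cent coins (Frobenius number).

For two coprime denominations a and b, the Frobenius number (largest value not representable as a non-negative combination) is ab - a - b.
Here gcd(22, 37) = 1, so they are coprime.
F(22, 37) = 22·37 - 22 - 37 = 814 - 59 = 755

755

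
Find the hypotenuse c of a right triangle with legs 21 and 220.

c² = a² + b² = 21² + 220² = 441 + 48400 = 48841
c = sqrt(48841) = 221

221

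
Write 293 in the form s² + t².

We need to find integers s, t > 0 such that s² + t² = 293.
Trying s = 2: t² = 293 - 2² = 293 - 4 = 289
t = 17
Check: 2² + 17² = 4 + 289 = 293 ✓

293 = 2² + 17²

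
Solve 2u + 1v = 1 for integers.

Step 1: Check solvability.
gcd(2, 1) = 1
Since 1 divides 1, solutions exist.

Step 2: Apply extended Euclidean algorithm to find gcd.
We find integers such that 2*x0 + 1*y0 = 1

Step 3: Scale the particular solution.
Multiply by 1/1 = 1:
u = 0, v = 1

Step 4: Verify.
2*(0) + 1*(1) = 1 = 1 ✓

u = 0, v = 1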